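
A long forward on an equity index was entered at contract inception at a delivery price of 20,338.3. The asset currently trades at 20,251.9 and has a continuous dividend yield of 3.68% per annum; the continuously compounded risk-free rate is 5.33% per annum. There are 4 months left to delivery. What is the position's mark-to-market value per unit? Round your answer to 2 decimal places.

Current fair forward for the remaining 4 months: F = S·e^((r − q)·T), (r − q) = 0.0533 − 0.0368 = 0.0165
F = 20251.9 · e^(0.0165 × 4/12) = 20251.9 × 1.00551515 = 20363.5923
Value of long forward = (F − K)·e^(−rT) = (20363.5923 − 20338.3) · e^(−0.0533·4/12)
= 25.2923 × 0.98239023 = 24.85

24.85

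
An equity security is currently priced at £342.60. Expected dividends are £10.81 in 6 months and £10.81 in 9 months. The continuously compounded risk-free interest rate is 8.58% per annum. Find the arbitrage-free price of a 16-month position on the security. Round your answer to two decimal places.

£361.15

PV(dividends) I = 10.81·e^(−0.0858·6/12) + 10.81·e^(−0.0858·9/12)
I = 10.3561 + 10.1363 = 20.4924
F = (S − I)·e^(rT) = (342.60 − 20.4924) · e^(0.0858·16/12)
= 322.1076 · e^0.114400 = 322.1076 × 1.121201 = £361.15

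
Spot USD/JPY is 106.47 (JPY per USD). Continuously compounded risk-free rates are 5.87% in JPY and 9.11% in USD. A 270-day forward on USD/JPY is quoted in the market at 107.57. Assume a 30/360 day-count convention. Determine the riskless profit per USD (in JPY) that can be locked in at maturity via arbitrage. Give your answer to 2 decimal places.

3.66 per USD (in JPY)

Fair forward: F* = S·e^(carry·T), with carry = (r_JPY − r_USD) = 0.0587 − 0.0911 = -0.0324
F* = 106.47 · e^(-0.0324 × 270/360) = 106.47 · e^-0.024300 = 106.47 × 0.975993 = 103.9140
Market 107.57 > fair 103.9140: forward overpriced → cash-and-carry (buy spot, short the forward).
At maturity, profit = |F_mkt − F*| = |107.57 − 103.9140| = 3.66 per USD (in JPY)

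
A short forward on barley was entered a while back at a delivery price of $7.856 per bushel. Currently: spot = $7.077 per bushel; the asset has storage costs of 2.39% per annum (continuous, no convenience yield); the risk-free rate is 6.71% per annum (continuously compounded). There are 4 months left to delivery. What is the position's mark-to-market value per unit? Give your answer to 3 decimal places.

$0.549 per bushel

Current fair forward for the remaining 4 months: F = S·e^((r + u)·T), (r + u) = 0.0671 + 0.0239 = 0.0910
F = 7.077 · e^(0.0910 × 4/12) = 7.077 × 1.030798 = 7.2950
Value of long forward = (F − K)·e^(−rT) = (7.2950 − 7.856) · e^(−0.0671·4/12)
= -0.5610 × 0.977882 = -0.549
Short position value = −(long value) = $0.549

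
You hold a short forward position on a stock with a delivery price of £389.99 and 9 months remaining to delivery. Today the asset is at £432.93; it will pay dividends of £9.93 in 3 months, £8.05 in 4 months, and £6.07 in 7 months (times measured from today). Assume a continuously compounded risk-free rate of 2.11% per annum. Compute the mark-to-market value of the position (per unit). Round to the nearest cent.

PV(remaining dividends) I = 9.93·e^(−0.0211·3/12) + 8.05·e^(−0.0211·4/12) + 6.07·e^(−0.0211·7/12) = 23.8671
Current forward F = (S − I)·e^(rT) = (432.93 − 23.8671)·e^(0.0211·9/12) = 409.0629 × 1.015951 = 415.5879
Value (long) = (F − K)·e^(−rT) = (415.5879 − 389.99) × 0.984300 = 25.1960
Short position value = −(long value) = -£25.20

-£25.20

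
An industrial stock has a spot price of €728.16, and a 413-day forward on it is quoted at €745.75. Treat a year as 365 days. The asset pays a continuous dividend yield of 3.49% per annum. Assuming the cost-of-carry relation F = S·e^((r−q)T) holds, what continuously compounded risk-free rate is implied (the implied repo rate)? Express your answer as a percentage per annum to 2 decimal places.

5.60%

From F = S·e^((r−q)T): (r − q) = ln(F/S)/T
ln(745.75/728.16) = ln(1.024157) = 0.023870
(r − q) = 0.023870 / (413/365) = 0.021096
r = ln(F/S)/T + q = 0.021096 + 0.0349 = 0.055996
r = 5.60%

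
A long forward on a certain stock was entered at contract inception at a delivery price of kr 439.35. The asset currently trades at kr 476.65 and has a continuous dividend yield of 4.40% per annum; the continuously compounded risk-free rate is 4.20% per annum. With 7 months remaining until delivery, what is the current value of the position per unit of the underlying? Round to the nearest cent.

Current fair forward for the remaining 7 months: F = S·e^((r − q)·T), (r − q) = 0.0420 − 0.0440 = -0.0020
F = 476.65 · e^(-0.0020 × 7/12) = 476.65 × 0.998834 = 476.0942
Value of long forward = (F − K)·e^(−rT) = (476.0942 − 439.35) · e^(−0.0420·7/12)
= 36.7442 × 0.975798 = 35.85

kr 35.85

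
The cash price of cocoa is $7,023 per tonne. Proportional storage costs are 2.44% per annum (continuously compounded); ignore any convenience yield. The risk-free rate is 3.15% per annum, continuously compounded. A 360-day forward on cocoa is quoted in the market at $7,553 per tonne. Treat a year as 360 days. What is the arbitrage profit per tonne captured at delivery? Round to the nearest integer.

$126 per tonne

Fair forward: F* = S·e^(carry·T), with carry = (r + u) = 0.0315 + 0.0244 = 0.0559
F* = 7023 · e^(0.0559 × 360/360) = 7023 · e^0.055900 = 7023 × 1.057492 = $7426.7663
Market $7553 > fair $7426.7663: forward overpriced → cash-and-carry (buy spot, short the forward).
At maturity, profit = |F_mkt − F*| = |7553 − 7426.7663| = $126 per tonne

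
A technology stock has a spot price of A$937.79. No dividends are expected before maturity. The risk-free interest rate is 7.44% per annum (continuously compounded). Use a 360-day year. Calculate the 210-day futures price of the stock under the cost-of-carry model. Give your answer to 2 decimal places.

A$979.39

F = S·e^(rT) = 937.79 · e^(0.0744 × 210/360)
= 937.79 · e^0.043400 = 937.79 × 1.044356
F = A$979.39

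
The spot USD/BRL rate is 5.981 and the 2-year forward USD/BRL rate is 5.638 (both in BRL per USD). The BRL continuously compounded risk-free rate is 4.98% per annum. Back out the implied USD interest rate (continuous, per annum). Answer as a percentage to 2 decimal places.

7.93%

F = S·e^((r_BRL − r_USD)T) ⇒ r_USD = r_BRL − ln(F/S)/T
ln(5.638/5.981) = -0.059058; /(2) = -0.029529
r_USD = 0.0498 + 0.029529 = 0.079329
r_USD = 7.93%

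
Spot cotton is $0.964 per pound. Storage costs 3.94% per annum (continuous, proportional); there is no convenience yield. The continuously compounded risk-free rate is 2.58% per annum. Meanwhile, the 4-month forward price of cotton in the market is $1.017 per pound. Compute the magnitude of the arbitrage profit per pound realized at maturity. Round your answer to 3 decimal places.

Fair forward: F* = S·e^(carry·T), with carry = (r + u) = 0.0258 + 0.0394 = 0.0652
F* = 0.964 · e^(0.0652 × 4/12) = 0.964 · e^0.021733 = 0.964 × 1.021971 = $0.9852
Market $1.017 > fair $0.9852: forward overpriced → cash-and-carry (buy spot, short the forward).
At maturity, profit = |F_mkt − F*| = |1.017 − 0.9852| = $0.032 per pound

$0.032 per pound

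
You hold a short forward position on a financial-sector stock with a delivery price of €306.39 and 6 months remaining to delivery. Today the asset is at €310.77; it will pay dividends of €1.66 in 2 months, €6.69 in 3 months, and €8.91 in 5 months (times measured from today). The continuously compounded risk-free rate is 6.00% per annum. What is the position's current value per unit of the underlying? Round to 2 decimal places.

€3.49

PV(remaining dividends) I = 1.66·e^(−0.0600·2/12) + 6.69·e^(−0.0600·3/12) + 8.91·e^(−0.0600·5/12) = 16.9239
Current forward F = (S − I)·e^(rT) = (310.77 − 16.9239)·e^(0.0600·6/12) = 293.8461 × 1.030455 = 302.7952
Value (long) = (F − K)·e^(−rT) = (302.7952 − 306.39) × 0.970446 = -3.4886
Short position value = −(long value) = €3.49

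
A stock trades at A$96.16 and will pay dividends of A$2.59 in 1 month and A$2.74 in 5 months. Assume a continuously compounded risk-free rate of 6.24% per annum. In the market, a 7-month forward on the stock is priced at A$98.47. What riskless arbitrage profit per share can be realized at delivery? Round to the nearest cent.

PV(dividends) I = 2.59·e^(−0.0624·1/12) + 2.74·e^(−0.0624·5/12) = 5.2462
Fair forward F* = (S − I)·e^(rT) = (96.16 − 5.2462)·e^0.036400 = 90.9138 × 1.037071 = 94.2841
Market A$98.47 > fair 94.2841: forward overpriced → cash-and-carry (borrow at r, buy the stock and collect the dividends, short the forward).
Profit at T = |F_mkt − F*| = |98.47 − 94.2841| = A$4.19 per share

A$4.19 per share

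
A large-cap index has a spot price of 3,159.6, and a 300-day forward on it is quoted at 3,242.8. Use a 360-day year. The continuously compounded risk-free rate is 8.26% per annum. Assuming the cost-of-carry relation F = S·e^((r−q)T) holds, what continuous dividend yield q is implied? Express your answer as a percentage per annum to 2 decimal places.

5.14%

From F = S·e^((r−q)T): (r − q) = ln(F/S)/T
ln(3242.8/3159.6) = ln(1.026332) = 0.025991
(r − q) = 0.025991 / (300/360) = 0.031189
q = r − ln(F/S)/T = 0.0826 − 0.031189 = 0.051411
q = 5.14%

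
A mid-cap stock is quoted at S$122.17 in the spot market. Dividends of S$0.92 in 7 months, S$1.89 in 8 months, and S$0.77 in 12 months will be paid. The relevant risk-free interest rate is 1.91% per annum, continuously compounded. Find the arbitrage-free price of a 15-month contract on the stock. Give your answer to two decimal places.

S$121.51

PV(dividends) I = 0.92·e^(−0.0191·7/12) + 1.89·e^(−0.0191·8/12) + 0.77·e^(−0.0191·12/12)
I = 0.9098 + 1.8661 + 0.7554 = 3.5313
F = (S − I)·e^(rT) = (122.17 − 3.5313) · e^(0.0191·15/12)
= 118.6387 · e^0.023875 = 118.6387 × 1.024162 = S$121.51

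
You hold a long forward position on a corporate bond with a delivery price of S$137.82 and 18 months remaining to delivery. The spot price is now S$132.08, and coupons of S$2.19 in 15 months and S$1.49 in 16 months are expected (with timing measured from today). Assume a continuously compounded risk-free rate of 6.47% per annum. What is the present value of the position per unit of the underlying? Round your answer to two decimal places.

PV(remaining coupons) I = 2.19·e^(−0.0647·15/12) + 1.49·e^(−0.0647·16/12) = 3.3867
Current forward F = (S − I)·e^(rT) = (132.08 − 3.3867)·e^(0.0647·18/12) = 128.6933 × 1.101915 = 141.8091
Value (long) = (F − K)·e^(−rT) = (141.8091 − 137.82) × 0.907511 = 3.6202
Value = S$3.62

S$3.62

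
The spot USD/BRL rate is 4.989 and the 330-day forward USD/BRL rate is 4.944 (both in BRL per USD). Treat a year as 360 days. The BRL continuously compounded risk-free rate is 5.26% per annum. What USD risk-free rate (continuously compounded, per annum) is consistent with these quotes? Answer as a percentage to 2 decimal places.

F = S·e^((r_BRL − r_USD)T) ⇒ r_USD = r_BRL − ln(F/S)/T
ln(4.944/4.989) = -0.009061; /(330/360) = -0.009885
r_USD = 0.0526 + 0.009885 = 0.062485
r_USD = 6.25%

6.25%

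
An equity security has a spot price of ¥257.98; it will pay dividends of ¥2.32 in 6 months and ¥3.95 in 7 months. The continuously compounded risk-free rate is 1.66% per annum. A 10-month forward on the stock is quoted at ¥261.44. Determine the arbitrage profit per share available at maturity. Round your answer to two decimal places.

¥6.17 per share

PV(dividends) I = 2.32·e^(−0.0166·6/12) + 3.95·e^(−0.0166·7/12) = 6.2128
Fair forward F* = (S − I)·e^(rT) = (257.98 − 6.2128)·e^0.013833 = 251.7672 × 1.013929 = 255.2741
Market ¥261.44 > fair 255.2741: forward overpriced → cash-and-carry (borrow at r, buy the stock and collect the dividends, short the forward).
Profit at T = |F_mkt − F*| = |261.44 − 255.2741| = ¥6.17 per share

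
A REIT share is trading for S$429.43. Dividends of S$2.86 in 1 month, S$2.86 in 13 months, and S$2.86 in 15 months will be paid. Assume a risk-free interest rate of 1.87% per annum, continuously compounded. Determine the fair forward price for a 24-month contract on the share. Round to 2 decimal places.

S$437.02

PV(dividends) I = 2.86·e^(−0.0187·1/12) + 2.86·e^(−0.0187·13/12) + 2.86·e^(−0.0187·15/12)
I = 2.8555 + 2.8026 + 2.7939 = 8.4520
F = (S − I)·e^(rT) = (429.43 − 8.4520) · e^(0.0187·24/12)
= 420.9780 · e^0.037400 = 420.9780 × 1.038108 = S$437.02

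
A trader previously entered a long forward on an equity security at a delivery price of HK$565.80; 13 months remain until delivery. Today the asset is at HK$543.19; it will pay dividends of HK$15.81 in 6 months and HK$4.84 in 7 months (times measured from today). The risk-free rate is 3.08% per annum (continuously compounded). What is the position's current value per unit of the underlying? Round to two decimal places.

PV(remaining dividends) I = 15.81·e^(−0.0308·6/12) + 4.84·e^(−0.0308·7/12) = 20.3222
Current forward F = (S − I)·e^(rT) = (543.19 − 20.3222)·e^(0.0308·13/12) = 522.8678 × 1.033930 = 540.6087
Value (long) = (F − K)·e^(−rT) = (540.6087 − 565.80) × 0.967184 = -24.3646
Value = -HK$24.36

-HK$24.36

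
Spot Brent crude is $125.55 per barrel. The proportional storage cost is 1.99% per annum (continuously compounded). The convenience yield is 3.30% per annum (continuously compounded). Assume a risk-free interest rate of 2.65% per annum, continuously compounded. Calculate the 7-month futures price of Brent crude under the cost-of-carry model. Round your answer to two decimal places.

Net carry = r + u − y = 0.0265 + 0.0199 − 0.0330 = 0.0134
F = S·e^((r+u−y)T) = 125.55 · e^(0.0134 × 7/12) = 125.55 · e^0.007817
= 125.55 × 1.007848 = $126.54 per barrel

$126.54 per barrel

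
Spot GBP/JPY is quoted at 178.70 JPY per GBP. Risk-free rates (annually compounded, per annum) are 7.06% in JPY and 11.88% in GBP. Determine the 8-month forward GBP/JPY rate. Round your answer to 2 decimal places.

By covered interest parity, F = S · (1+r_JPY)^T / (1+r_GBP)^T
= 178.70 × 1.046530 / 1.077709 = 178.70 × 0.971069
F = 173.53 JPY per GBP

173.53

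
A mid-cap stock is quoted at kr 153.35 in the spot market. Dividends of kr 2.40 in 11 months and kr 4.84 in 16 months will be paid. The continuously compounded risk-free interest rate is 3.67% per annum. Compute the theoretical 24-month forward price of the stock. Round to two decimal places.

kr 157.57

PV(dividends) I = 2.40·e^(−0.0367·11/12) + 4.84·e^(−0.0367·16/12)
I = 2.3206 + 4.6089 = 6.9295
F = (S − I)·e^(rT) = (153.35 − 6.9295) · e^(0.0367·24/12)
= 146.4205 · e^0.073400 = 146.4205 × 1.076161 = kr 157.57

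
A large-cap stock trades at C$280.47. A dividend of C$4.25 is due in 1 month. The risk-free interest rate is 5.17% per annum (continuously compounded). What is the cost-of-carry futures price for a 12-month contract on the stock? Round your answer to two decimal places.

C$290.90

PV(dividends) I = 4.25·e^(−0.0517·1/12)
I = 4.2317
F = (S − I)·e^(rT) = (280.47 − 4.2317) · e^(0.0517·12/12)
= 276.2383 · e^0.051700 = 276.2383 × 1.053060 = C$290.90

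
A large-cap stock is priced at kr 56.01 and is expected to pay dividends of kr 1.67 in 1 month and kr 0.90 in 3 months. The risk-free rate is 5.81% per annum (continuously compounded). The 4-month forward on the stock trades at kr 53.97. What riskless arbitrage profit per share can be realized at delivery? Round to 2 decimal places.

kr 0.54 per share

PV(dividends) I = 1.67·e^(−0.0581·1/12) + 0.90·e^(−0.0581·3/12) = 2.5490
Fair forward F* = (S − I)·e^(rT) = (56.01 − 2.5490)·e^0.019367 = 53.4610 × 1.019556 = 54.5065
Market kr 53.97 < fair 54.5065: forward underpriced → reverse cash-and-carry (short the stock, invest proceeds at r, pay the dividends, go long the forward).
Profit at T = |F_mkt − F*| = |53.97 − 54.5065| = kr 0.54 per share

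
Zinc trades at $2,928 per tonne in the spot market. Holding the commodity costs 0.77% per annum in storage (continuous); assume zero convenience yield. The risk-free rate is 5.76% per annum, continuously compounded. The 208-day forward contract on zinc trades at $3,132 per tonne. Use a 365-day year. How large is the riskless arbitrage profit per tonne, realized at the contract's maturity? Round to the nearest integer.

$93 per tonne

Fair forward: F* = S·e^(carry·T), with carry = (r + u) = 0.0576 + 0.0077 = 0.0653
F* = 2928 · e^(0.0653 × 208/365) = 2928 · e^0.037212 = 2928 × 1.037913 = $3039.0093
Market $3132 > fair $3039.0093: forward overpriced → cash-and-carry (buy spot, short the forward).
At maturity, profit = |F_mkt − F*| = |3132 − 3039.0093| = $93 per tonne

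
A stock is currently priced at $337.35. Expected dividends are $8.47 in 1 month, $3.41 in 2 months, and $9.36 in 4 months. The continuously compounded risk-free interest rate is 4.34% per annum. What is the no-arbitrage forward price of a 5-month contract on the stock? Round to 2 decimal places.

$322.07

PV(dividends) I = 8.47·e^(−0.0434·1/12) + 3.41·e^(−0.0434·2/12) + 9.36·e^(−0.0434·4/12)
I = 8.4394 + 3.3854 + 9.2256 = 21.0504
F = (S − I)·e^(rT) = (337.35 − 21.0504) · e^(0.0434·5/12)
= 316.2996 · e^0.018083 = 316.2996 × 1.018247 = $322.07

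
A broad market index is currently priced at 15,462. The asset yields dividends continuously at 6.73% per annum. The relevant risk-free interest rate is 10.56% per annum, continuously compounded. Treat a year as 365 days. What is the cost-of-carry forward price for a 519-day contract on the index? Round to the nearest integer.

F = S·e^((r − q)T) = 15462 · e^((0.1056 − 0.0673) × 519/365)
= 15462 · e^0.054459 = 15462 × 1.055969
F = 16,327

16,327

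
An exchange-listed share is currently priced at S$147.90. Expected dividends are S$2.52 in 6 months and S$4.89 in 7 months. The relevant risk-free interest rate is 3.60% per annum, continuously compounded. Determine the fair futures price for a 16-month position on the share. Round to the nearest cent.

PV(dividends) I = 2.52·e^(−0.0360·6/12) + 4.89·e^(−0.0360·7/12)
I = 2.4750 + 4.7884 = 7.2634
F = (S − I)·e^(rT) = (147.90 − 7.2634) · e^(0.0360·16/12)
= 140.6366 · e^0.048000 = 140.6366 × 1.049171 = S$147.55

S$147.55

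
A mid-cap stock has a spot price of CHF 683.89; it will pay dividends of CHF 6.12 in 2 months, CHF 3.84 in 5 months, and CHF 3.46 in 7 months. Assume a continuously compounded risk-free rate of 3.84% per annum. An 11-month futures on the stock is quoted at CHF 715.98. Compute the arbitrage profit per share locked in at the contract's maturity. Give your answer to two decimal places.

PV(dividends) I = 6.12·e^(−0.0384·2/12) + 3.84·e^(−0.0384·5/12) + 3.46·e^(−0.0384·7/12) = 13.2434
Fair futures F* = (S − I)·e^(rT) = (683.89 − 13.2434)·e^0.035200 = 670.6466 × 1.035827 = 694.6739
Market CHF 715.98 > fair 694.6739: forward overpriced → cash-and-carry (borrow at r, buy the stock and collect the dividends, short the forward).
Profit at T = |F_mkt − F*| = |715.98 − 694.6739| = CHF 21.31 per share

CHF 21.31 per share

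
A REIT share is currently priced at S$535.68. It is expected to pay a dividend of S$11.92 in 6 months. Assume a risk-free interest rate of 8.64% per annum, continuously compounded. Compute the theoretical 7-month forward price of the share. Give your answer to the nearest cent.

PV(dividends) I = 11.92·e^(−0.0864·6/12)
I = 11.4160
F = (S − I)·e^(rT) = (535.68 − 11.4160) · e^(0.0864·7/12)
= 524.2640 · e^0.050400 = 524.2640 × 1.051692 = S$551.36

S$551.36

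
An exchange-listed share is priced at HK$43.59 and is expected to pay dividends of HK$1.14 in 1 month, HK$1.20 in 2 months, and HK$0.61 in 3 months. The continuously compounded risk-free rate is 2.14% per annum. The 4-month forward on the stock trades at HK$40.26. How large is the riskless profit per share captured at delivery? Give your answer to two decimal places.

PV(dividends) I = 1.14·e^(−0.0214·1/12) + 1.20·e^(−0.0214·2/12) + 0.61·e^(−0.0214·3/12) = 2.9404
Fair forward F* = (S − I)·e^(rT) = (43.59 − 2.9404)·e^0.007133 = 40.6496 × 1.007159 = 40.9406
Market HK$40.26 < fair 40.9406: forward underpriced → reverse cash-and-carry (short the stock, invest proceeds at r, pay the dividends, go long the forward).
Profit at T = |F_mkt − F*| = |40.26 − 40.9406| = HK$0.68 per share

HK$0.68 per share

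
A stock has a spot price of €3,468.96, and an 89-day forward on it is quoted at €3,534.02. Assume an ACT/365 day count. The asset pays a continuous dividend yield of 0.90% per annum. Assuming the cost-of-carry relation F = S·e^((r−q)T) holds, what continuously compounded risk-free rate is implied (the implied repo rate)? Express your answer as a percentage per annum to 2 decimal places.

From F = S·e^((r−q)T): (r − q) = ln(F/S)/T
ln(3534.02/3468.96) = ln(1.018755) = 0.018581
(r − q) = 0.018581 / (89/365) = 0.076203
r = ln(F/S)/T + q = 0.076203 + 0.0090 = 0.085203
r = 8.52%

8.52%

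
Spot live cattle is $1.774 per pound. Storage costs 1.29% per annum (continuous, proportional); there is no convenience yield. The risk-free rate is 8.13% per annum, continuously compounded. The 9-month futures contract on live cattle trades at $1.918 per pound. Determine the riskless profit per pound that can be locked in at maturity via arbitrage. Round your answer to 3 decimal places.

Fair futures: F* = S·e^(carry·T), with carry = (r + u) = 0.0813 + 0.0129 = 0.0942
F* = 1.774 · e^(0.0942 × 9/12) = 1.774 · e^0.070650 = 1.774 × 1.073206 = $1.9039
Market $1.918 > fair $1.9039: forward overpriced → cash-and-carry (buy spot, short the forward).
At maturity, profit = |F_mkt − F*| = |1.918 − 1.9039| = $0.014 per pound

$0.014 per pound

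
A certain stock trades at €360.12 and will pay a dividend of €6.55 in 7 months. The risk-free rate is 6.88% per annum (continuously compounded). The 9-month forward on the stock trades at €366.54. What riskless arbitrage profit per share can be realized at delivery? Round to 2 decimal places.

€6.02 per share

PV(dividends) I = 6.55·e^(−0.0688·7/12) = 6.2923
Fair forward F* = (S − I)·e^(rT) = (360.12 − 6.2923)·e^0.051600 = 353.8277 × 1.052954 = 372.5643
Market €366.54 < fair 372.5643: forward underpriced → reverse cash-and-carry (short the stock, invest proceeds at r, pay the dividends, go long the forward).
Profit at T = |F_mkt − F*| = |366.54 − 372.5643| = €6.02 per share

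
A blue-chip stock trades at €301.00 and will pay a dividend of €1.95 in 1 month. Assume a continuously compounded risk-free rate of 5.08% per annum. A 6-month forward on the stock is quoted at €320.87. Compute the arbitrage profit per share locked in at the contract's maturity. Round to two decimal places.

PV(dividends) I = 1.95·e^(−0.0508·1/12) = 1.9418
Fair forward F* = (S − I)·e^(rT) = (301.00 − 1.9418)·e^0.025400 = 299.0582 × 1.025725 = 306.7515
Market €320.87 > fair 306.7515: forward overpriced → cash-and-carry (borrow at r, buy the stock and collect the dividends, short the forward).
Profit at T = |F_mkt − F*| = |320.87 − 306.7515| = €14.12 per share

€14.12 per share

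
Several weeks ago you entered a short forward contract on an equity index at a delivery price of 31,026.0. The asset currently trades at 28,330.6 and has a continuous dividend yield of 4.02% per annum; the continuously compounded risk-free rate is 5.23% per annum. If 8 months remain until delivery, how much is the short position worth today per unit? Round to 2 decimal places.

Current fair forward for the remaining 8 months: F = S·e^((r − q)·T), (r − q) = 0.0523 − 0.0402 = 0.0121
F = 28330.6 · e^(0.0121 × 8/12) = 28330.6 × 1.00809929 = 28560.0577
Value of long forward = (F − K)·e^(−rT) = (28560.0577 − 31026.0) · e^(−0.0523·8/12)
= -2465.9423 × 0.96573417 = -2381.44
Short position value = −(long value) = 2381.44

2381.44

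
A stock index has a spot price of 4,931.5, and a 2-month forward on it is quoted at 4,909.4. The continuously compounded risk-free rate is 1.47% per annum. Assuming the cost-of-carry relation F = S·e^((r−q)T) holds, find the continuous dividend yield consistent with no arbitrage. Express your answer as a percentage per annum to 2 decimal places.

4.16%

From F = S·e^((r−q)T): (r − q) = ln(F/S)/T
ln(4909.4/4931.5) = ln(0.995519) = -0.004491
(r − q) = -0.004491 / (2/12) = -0.026946
q = r − ln(F/S)/T = 0.0147 + 0.026946 = 0.041646
q = 4.16%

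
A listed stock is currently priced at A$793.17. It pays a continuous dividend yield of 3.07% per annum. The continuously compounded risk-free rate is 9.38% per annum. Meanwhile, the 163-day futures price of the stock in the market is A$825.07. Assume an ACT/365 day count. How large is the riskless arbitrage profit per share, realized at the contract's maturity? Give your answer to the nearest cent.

A$9.23 per share

Fair futures: F* = S·e^(carry·T), with carry = (r − q) = 0.0938 − 0.0307 = 0.0631
F* = 793.17 · e^(0.0631 × 163/365) = 793.17 · e^0.028179 = 793.17 × 1.028580 = A$815.8388
Market A$825.07 > fair A$815.8388: forward overpriced → cash-and-carry (buy spot, short the forward).
At maturity, profit = |F_mkt − F*| = |825.07 − 815.8388| = A$9.23 per share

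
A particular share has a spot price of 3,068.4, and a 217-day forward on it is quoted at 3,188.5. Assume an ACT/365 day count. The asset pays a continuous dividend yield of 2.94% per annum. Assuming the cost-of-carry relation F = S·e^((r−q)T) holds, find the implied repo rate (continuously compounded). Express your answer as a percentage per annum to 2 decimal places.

9.40%

From F = S·e^((r−q)T): (r − q) = ln(F/S)/T
ln(3188.5/3068.4) = ln(1.039141) = 0.038394
(r − q) = 0.038394 / (217/365) = 0.064580
r = ln(F/S)/T + q = 0.064580 + 0.0294 = 0.093980
r = 9.40%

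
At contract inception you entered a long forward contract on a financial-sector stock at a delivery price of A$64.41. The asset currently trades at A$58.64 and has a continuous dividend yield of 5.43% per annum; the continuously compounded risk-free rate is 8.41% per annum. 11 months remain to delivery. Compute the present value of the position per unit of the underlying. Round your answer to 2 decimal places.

Current fair forward for the remaining 11 months: F = S·e^((r − q)·T), (r − q) = 0.0841 − 0.0543 = 0.0298
F = 58.64 · e^(0.0298 × 11/12) = 58.64 × 1.027693 = 60.2639
Value of long forward = (F − K)·e^(−rT) = (60.2639 − 64.41) · e^(−0.0841·11/12)
= -4.1461 × 0.925805 = -3.84

-A$3.84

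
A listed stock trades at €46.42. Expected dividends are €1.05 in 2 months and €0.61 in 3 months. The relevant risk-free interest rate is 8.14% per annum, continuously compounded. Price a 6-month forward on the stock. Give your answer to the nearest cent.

€46.65

PV(dividends) I = 1.05·e^(−0.0814·2/12) + 0.61·e^(−0.0814·3/12)
I = 1.0359 + 0.5977 = 1.6336
F = (S − I)·e^(rT) = (46.42 − 1.6336) · e^(0.0814·6/12)
= 44.7864 · e^0.040700 = 44.7864 × 1.041540 = €46.65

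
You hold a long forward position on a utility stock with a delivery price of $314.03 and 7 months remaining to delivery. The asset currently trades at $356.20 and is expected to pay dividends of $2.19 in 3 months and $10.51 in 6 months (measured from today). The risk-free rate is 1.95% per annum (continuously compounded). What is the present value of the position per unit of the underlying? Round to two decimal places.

$33.13

PV(remaining dividends) I = 2.19·e^(−0.0195·3/12) + 10.51·e^(−0.0195·6/12) = 12.5874
Current forward F = (S − I)·e^(rT) = (356.20 − 12.5874)·e^(0.0195·7/12) = 343.6126 × 1.011440 = 347.5435
Value (long) = (F − K)·e^(−rT) = (347.5435 − 314.03) × 0.988689 = 33.1344
Value = $33.13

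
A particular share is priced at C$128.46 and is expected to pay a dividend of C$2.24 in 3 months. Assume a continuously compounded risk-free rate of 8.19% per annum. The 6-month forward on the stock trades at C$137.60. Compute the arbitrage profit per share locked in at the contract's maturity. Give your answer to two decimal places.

C$6.06 per share

PV(dividends) I = 2.24·e^(−0.0819·3/12) = 2.1946
Fair forward F* = (S − I)·e^(rT) = (128.46 − 2.1946)·e^0.040950 = 126.2654 × 1.041800 = 131.5433
Market C$137.60 > fair 131.5433: forward overpriced → cash-and-carry (borrow at r, buy the stock and collect the dividends, short the forward).
Profit at T = |F_mkt − F*| = |137.60 − 131.5433| = C$6.06 per share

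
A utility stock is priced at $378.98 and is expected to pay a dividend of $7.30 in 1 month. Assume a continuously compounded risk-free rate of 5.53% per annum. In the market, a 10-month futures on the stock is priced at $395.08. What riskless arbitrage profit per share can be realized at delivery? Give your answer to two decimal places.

$5.84 per share

PV(dividends) I = 7.30·e^(−0.0553·1/12) = 7.2664
Fair futures F* = (S − I)·e^(rT) = (378.98 − 7.2664)·e^0.046083 = 371.7136 × 1.047161 = 389.2440
Market $395.08 > fair 389.2440: forward overpriced → cash-and-carry (borrow at r, buy the stock and collect the dividends, short the forward).
Profit at T = |F_mkt − F*| = |395.08 − 389.2440| = $5.84 per share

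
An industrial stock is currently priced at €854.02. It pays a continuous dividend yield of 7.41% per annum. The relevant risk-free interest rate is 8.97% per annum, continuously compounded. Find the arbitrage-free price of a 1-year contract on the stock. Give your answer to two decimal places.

€867.45

F = S·e^((r − q)T) = 854.02 · e^((0.0897 − 0.0741) × 12/12)
= 854.02 · e^0.015600 = 854.02 × 1.015722
F = €867.45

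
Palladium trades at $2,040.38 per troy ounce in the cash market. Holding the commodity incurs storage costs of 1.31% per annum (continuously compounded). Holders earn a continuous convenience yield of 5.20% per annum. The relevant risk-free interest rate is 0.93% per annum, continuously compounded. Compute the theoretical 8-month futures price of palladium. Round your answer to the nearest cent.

$2,000.51 per troy ounce

Net carry = r + u − y = 0.0093 + 0.0131 − 0.0520 = -0.0296
F = S·e^((r+u−y)T) = 2040.38 · e^(-0.0296 × 8/12) = 2040.38 · e^-0.01973333
= 2040.38 × 0.98046010 = $2,000.51 per troy ounce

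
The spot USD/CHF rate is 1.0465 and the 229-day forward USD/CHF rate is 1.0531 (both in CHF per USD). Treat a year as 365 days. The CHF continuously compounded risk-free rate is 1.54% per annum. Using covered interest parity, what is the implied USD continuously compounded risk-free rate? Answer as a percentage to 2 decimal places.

0.54%

F = S·e^((r_CHF − r_USD)T) ⇒ r_USD = r_CHF − ln(F/S)/T
ln(1.0531/1.0465) = 0.006287; /(229/365) = 0.010021
r_USD = 0.0154 − 0.010021 = 0.005379
r_USD = 0.54%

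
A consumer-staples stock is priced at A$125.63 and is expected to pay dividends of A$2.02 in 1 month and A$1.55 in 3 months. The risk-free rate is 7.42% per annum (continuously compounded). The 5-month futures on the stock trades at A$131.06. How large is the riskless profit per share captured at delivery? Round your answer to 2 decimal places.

PV(dividends) I = 2.02·e^(−0.0742·1/12) + 1.55·e^(−0.0742·3/12) = 3.5291
Fair futures F* = (S − I)·e^(rT) = (125.63 − 3.5291)·e^0.030917 = 122.1009 × 1.031400 = 125.9349
Market A$131.06 > fair 125.9349: forward overpriced → cash-and-carry (borrow at r, buy the stock and collect the dividends, short the forward).
Profit at T = |F_mkt − F*| = |131.06 − 125.9349| = A$5.13 per share

A$5.13 per share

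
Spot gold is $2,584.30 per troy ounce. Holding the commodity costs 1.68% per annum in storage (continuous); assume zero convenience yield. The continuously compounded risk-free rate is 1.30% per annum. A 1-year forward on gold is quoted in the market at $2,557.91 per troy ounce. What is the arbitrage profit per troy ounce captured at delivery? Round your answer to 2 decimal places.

Fair forward: F* = S·e^(carry·T), with carry = (r + u) = 0.0130 + 0.0168 = 0.0298
F* = 2584.30 · e^(0.0298 × 12/12) = 2584.30 · e^0.02980000 = 2584.30 × 1.03024846 = $2662.4711
Market $2557.91 < fair $2662.4711: forward underpriced → reverse cash-and-carry (short spot, go long the forward).
At maturity, profit = |F_mkt − F*| = |2557.91 − 2662.4711| = $104.56 per troy ounce

$104.56 per troy ounce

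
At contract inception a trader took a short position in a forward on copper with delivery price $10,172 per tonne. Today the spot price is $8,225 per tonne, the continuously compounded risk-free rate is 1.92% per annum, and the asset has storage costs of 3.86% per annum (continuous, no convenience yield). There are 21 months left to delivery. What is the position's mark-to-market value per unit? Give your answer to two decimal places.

Current fair forward for the remaining 21 months: F = S·e^((r + u)·T), (r + u) = 0.0192 + 0.0386 = 0.0578
F = 8225 · e^(0.0578 × 21/12) = 8225 × 1.10644260 = 9100.4904
Value of long forward = (F − K)·e^(−rT) = (9100.4904 − 10172) · e^(−0.0192·21/12)
= -1071.5096 × 0.96695821 = -1036.11
Short position value = −(long value) = $1036.11

$1036.11 per tonne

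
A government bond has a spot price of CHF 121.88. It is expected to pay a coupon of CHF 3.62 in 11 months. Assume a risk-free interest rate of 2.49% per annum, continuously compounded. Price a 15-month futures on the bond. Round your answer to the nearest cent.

CHF 122.08

PV(coupons) I = 3.62·e^(−0.0249·11/12)
I = 3.5383
F = (S − I)·e^(rT) = (121.88 − 3.5383) · e^(0.0249·15/12)
= 118.3417 · e^0.031125 = 118.3417 × 1.031614 = CHF 122.08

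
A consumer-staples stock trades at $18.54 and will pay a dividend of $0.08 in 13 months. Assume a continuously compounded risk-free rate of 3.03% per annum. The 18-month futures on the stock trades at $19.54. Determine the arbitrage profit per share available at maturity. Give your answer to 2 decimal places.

$0.22 per share

PV(dividends) I = 0.08·e^(−0.0303·13/12) = 0.0774
Fair futures F* = (S − I)·e^(rT) = (18.54 − 0.0774)·e^0.045450 = 18.4626 × 1.046499 = 19.3211
Market $19.54 > fair 19.3211: forward overpriced → cash-and-carry (borrow at r, buy the stock and collect the dividends, short the forward).
Profit at T = |F_mkt − F*| = |19.54 − 19.3211| = $0.22 per share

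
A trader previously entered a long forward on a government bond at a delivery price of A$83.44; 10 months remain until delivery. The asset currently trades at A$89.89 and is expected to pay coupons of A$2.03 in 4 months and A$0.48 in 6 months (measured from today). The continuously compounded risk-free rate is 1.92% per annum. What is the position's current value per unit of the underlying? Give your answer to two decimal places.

PV(remaining coupons) I = 2.03·e^(−0.0192·4/12) + 0.48·e^(−0.0192·6/12) = 2.4925
Current forward F = (S − I)·e^(rT) = (89.89 − 2.4925)·e^(0.0192·10/12) = 87.3975 × 1.016129 = 88.8071
Value (long) = (F − K)·e^(−rT) = (88.8071 − 83.44) × 0.984127 = 5.2819
Value = A$5.28

A$5.28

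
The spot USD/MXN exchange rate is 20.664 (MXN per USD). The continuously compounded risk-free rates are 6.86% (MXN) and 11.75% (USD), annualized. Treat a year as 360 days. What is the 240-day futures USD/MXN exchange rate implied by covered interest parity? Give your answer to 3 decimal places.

F = S·e^((r_MXN − r_USD)T) = 20.664 · e^((0.0686 − 0.1175) × 240/360)
= 20.664 · e^-0.032600 = 20.664 × 0.967926
F = 20.001 MXN per USD

20.001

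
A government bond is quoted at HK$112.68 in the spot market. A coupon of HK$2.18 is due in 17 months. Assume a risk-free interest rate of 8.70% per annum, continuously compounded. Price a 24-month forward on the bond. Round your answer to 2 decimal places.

PV(coupons) I = 2.18·e^(−0.0870·17/12)
I = 1.9272
F = (S − I)·e^(rT) = (112.68 − 1.9272) · e^(0.0870·24/12)
= 110.7528 · e^0.174000 = 110.7528 × 1.190056 = HK$131.80

HK$131.80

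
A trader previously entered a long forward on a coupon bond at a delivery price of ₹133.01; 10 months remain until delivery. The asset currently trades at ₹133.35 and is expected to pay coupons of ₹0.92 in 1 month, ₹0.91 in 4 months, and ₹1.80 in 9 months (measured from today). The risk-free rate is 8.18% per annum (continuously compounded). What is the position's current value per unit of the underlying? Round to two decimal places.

PV(remaining coupons) I = 0.92·e^(−0.0818·1/12) + 0.91·e^(−0.0818·4/12) + 1.80·e^(−0.0818·9/12) = 3.4922
Current forward F = (S − I)·e^(rT) = (133.35 − 3.4922)·e^(0.0818·10/12) = 129.8578 × 1.070544 = 139.0185
Value (long) = (F − K)·e^(−rT) = (139.0185 − 133.01) × 0.934105 = 5.6126
Value = ₹5.61

₹5.61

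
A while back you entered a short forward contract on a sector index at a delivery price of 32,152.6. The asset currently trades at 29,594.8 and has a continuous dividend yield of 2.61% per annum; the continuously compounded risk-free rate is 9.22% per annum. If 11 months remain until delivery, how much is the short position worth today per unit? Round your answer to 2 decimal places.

Current fair forward for the remaining 11 months: F = S·e^((r − q)·T), (r − q) = 0.0922 − 0.0261 = 0.0661
F = 29594.8 · e^(0.0661 × 11/12) = 29594.8 × 1.06246499 = 31443.4389
Value of long forward = (F − K)·e^(−rT) = (31443.4389 − 32152.6) · e^(−0.0922·11/12)
= -709.1611 × 0.91895634 = -651.69
Short position value = −(long value) = 651.69

651.69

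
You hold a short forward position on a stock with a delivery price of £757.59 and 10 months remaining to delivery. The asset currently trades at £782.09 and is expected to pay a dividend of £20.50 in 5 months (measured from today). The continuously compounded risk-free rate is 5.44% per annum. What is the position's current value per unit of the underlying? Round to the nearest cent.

-£38.04

PV(remaining dividends) I = 20.50·e^(−0.0544·5/12) = 20.0406
Current forward F = (S − I)·e^(rT) = (782.09 − 20.0406)·e^(0.0544·10/12) = 762.0494 × 1.046377 = 797.3910
Value (long) = (F − K)·e^(−rT) = (797.3910 − 757.59) × 0.955679 = 38.0370
Short position value = −(long value) = -£38.04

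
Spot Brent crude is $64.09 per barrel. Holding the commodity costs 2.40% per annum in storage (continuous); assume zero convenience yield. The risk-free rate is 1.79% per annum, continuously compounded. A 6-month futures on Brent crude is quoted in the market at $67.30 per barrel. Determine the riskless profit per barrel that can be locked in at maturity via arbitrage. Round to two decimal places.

Fair futures: F* = S·e^(carry·T), with carry = (r + u) = 0.0179 + 0.0240 = 0.0419
F* = 64.09 · e^(0.0419 × 6/12) = 64.09 · e^0.020950 = 64.09 × 1.021171 = $65.4468
Market $67.30 > fair $65.4468: forward overpriced → cash-and-carry (buy spot, short the forward).
At maturity, profit = |F_mkt − F*| = |67.30 − 65.4468| = $1.85 per barrel

$1.85 per barrel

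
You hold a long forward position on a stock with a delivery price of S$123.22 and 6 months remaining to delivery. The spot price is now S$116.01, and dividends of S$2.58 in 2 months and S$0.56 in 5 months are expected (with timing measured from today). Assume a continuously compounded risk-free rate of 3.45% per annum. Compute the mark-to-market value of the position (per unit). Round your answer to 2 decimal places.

-S$8.22

PV(remaining dividends) I = 2.58·e^(−0.0345·2/12) + 0.56·e^(−0.0345·5/12) = 3.1172
Current forward F = (S − I)·e^(rT) = (116.01 − 3.1172)·e^(0.0345·6/12) = 112.8928 × 1.017400 = 114.8571
Value (long) = (F − K)·e^(−rT) = (114.8571 − 123.22) × 0.982898 = -8.2199
Value = -S$8.22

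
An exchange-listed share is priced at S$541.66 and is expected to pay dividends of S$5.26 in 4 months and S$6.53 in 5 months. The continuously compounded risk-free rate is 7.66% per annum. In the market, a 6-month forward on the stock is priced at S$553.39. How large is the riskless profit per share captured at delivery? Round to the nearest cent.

S$2.48 per share

PV(dividends) I = 5.26·e^(−0.0766·4/12) + 6.53·e^(−0.0766·5/12) = 11.4523
Fair forward F* = (S − I)·e^(rT) = (541.66 − 11.4523)·e^0.038300 = 530.2077 × 1.039043 = 550.9086
Market S$553.39 > fair 550.9086: forward overpriced → cash-and-carry (borrow at r, buy the stock and collect the dividends, short the forward).
Profit at T = |F_mkt − F*| = |553.39 − 550.9086| = S$2.48 per share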